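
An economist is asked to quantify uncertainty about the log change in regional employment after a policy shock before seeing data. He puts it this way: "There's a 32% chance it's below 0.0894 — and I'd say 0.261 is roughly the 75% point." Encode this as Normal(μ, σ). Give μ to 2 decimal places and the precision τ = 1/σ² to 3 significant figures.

μ = 0.16, τ = 44.3

For Normal(μ,σ), the p-quantile is μ + z_p·σ. Here z_{0.32} = -0.4677, z_{0.75} = 0.6745.
So 0.0894 = μ − 0.4677σ and 0.261 = μ + 0.6745σ.
Subtracting: σ = (0.261 − 0.0894)/(0.6745 − (-0.4677)) = 0.15.
Then μ = 0.0894 − (-0.4677)·0.15 = 0.16.
Precision τ = 1/σ² = 1/0.1502² = 44.3.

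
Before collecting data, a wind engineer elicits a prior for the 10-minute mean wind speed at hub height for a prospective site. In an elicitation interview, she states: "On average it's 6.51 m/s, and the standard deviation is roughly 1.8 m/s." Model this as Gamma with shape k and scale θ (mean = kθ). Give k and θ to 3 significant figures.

For Gamma(k, scale θ): mean = kθ, variance = kθ², so CV = 1/√k.
CV = SD/mean = 1.8/6.51 = 0.2765, hence k = 1/CV² = 13.1.
Then θ = mean/k = 6.51/13.1 = 0.498.

k ≈ 13.1, θ ≈ 0.498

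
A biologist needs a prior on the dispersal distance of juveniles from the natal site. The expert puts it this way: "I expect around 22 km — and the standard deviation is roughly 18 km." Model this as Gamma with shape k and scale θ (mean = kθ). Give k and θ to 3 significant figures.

For Gamma(k, scale θ): mean = kθ, variance = kθ², so CV = 1/√k.
CV = SD/mean = 18/22 = 0.8182, hence k = 1/CV² = 1.49.
Then θ = mean/k = 22/1.49 = 14.7.

k ≈ 1.49, θ ≈ 14.7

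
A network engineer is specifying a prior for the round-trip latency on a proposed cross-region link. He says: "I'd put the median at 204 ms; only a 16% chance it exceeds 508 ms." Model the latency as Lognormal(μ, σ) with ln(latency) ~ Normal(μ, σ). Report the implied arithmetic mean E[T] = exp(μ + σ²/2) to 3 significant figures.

E[T] ≈ 311 ms

If T ~ Lognormal(μ,σ) then ln T ~ Normal(μ,σ), so the p-quantile of ln T is μ + z_p·σ.
ln(204) = 5.318 and ln(508) = 6.23; z_{0.5} = 0, z_{0.84} = 0.9945.
σ = (6.23 − 5.318)/(0.9945 − (0)) = 0.917.
μ = 5.318 − (0)·0.917 = 5.318.
E[T] = exp(μ + σ²/2) = exp(5.318 + 0.4209) = 311 ms.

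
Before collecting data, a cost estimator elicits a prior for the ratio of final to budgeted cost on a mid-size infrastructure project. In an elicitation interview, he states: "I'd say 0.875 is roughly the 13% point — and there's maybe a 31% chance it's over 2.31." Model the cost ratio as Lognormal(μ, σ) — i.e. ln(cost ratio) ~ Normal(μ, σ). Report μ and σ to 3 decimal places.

If T ~ Lognormal(μ,σ) then ln T ~ Normal(μ,σ), so the p-quantile of ln T is μ + z_p·σ.
ln(0.875) = -0.1335 and ln(2.31) = 0.8372; z_{0.13} = -1.126, z_{0.69} = 0.4959.
σ = (0.8372 − -0.1335)/(0.4959 − (-1.126)) = 0.598.
μ = -0.1335 − (-1.126)·0.598 = 0.541.

μ ≈ 0.541, σ ≈ 0.598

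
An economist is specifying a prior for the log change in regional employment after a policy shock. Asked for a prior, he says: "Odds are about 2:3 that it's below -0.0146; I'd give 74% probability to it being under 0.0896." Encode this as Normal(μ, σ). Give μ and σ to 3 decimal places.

The p-quantile of Normal(μ,σ) is μ + z_p·σ, with z_{0.4} = -0.2533 and z_{0.74} = 0.6433.
Eliminate σ: μ = (z₂·x₁ − z₁·x₂)/(z₂ − z₁) = (0.6433·-0.0146 − (-0.2533)·0.0896)/0.8967 = 0.015.
Then σ = (x₂ − x₁)/(z₂ − z₁) = (0.0896 − -0.0146)/0.8967 = 0.116.

μ = 0.015, σ = 0.116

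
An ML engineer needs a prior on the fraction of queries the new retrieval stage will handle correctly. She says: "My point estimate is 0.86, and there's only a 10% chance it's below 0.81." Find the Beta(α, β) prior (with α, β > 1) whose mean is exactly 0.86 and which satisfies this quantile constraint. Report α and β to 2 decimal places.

α ≈ 72.01, β ≈ 11.72

With mean 0.86 fixed, write α = 0.86s, β = 0.14s where s = α+β.
Need P(θ < 0.81) = 0.1 under Beta(0.86s, 0.14s). Normal approximation: (q−m)/√(m(1−m)/s) ≈ z_{0.1} = -1.28, so s ≈ 0.86·0.14·(-1.28)²/(0.81−0.86)² = 79.1.
At s = 79.1: P(θ<0.81) ≈ 0.106. Adjusting to match 0.1 gives s ≈ 83.73.
So α = 0.86·83.73 ≈ 72.01, β = 0.14·83.73 ≈ 11.72.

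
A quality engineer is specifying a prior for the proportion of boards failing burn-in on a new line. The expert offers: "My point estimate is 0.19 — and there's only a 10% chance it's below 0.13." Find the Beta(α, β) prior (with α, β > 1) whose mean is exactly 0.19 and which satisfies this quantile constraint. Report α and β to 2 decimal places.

α ≈ 12.25, β ≈ 52.20

With mean 0.19 fixed, write α = 0.19s, β = 0.81s where s = α+β.
Need P(θ < 0.13) = 0.1 under Beta(0.19s, 0.81s). Normal approximation: (q−m)/√(m(1−m)/s) ≈ z_{0.1} = -1.28, so s ≈ 0.19·0.81·(-1.28)²/(0.13−0.19)² = 70.2.
At s = 70.2: P(θ<0.13) ≈ 0.090. Adjusting to match 0.1 gives s ≈ 64.45.
So α = 0.19·64.45 ≈ 12.25, β = 0.81·64.45 ≈ 52.20.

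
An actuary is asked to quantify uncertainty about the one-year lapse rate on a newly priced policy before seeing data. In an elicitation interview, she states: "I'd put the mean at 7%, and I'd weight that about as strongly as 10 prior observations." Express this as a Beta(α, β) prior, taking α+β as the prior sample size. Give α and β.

Under the effective-sample-size interpretation, Beta(α, β) has prior mean α/(α+β) and prior sample size α+β.
So α+β = 10 and α/(α+β) = 0.07, giving α = 0.07·10 = 0.7 and β = 10 − 0.7 = 9.3.

α = 0.7, β = 9.3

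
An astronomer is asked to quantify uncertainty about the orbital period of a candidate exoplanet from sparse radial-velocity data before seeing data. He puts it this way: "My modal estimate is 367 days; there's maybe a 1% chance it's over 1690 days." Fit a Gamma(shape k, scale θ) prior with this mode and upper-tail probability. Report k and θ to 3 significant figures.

k ≈ 2.72, θ ≈ 213

Gamma(k,θ) with k>1 has mode (k−1)θ, so θ = 367/(k−1).
Need P(X < 1690) = 0.99 with θ tied to k this way. Start at k = 2, θ = 367: P(X<1690) ≈ 0.944.
Too low — raise k to concentrate. Iterating converges to k ≈ 2.72.
Then θ = 367/(2.72−1) ≈ 213.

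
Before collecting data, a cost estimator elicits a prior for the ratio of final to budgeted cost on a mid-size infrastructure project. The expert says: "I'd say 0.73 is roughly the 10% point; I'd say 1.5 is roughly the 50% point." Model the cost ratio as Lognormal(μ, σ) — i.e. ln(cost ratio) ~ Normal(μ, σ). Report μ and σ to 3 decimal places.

μ ≈ 0.405, σ ≈ 0.562

If T ~ Lognormal(μ,σ) then ln T ~ Normal(μ,σ), so the p-quantile of ln T is μ + z_p·σ.
ln(0.73) = -0.3147 and ln(1.5) = 0.4055; z_{0.1} = -1.282, z_{0.5} = 0.
σ = (0.4055 − -0.3147)/(0 − (-1.282)) = 0.562.
μ = -0.3147 − (-1.282)·0.562 = 0.405.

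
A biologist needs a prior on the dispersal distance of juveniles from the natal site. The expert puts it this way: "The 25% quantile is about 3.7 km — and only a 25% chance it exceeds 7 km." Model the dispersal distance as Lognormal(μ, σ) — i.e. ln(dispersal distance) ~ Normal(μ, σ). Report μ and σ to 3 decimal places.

μ ≈ 1.627, σ ≈ 0.473

If T ~ Lognormal(μ,σ) then ln T ~ Normal(μ,σ), so the p-quantile of ln T is μ + z_p·σ.
ln(3.7) = 1.308 and ln(7) = 1.946; z_{0.25} = -0.6745, z_{0.75} = 0.6745.
σ = (1.946 − 1.308)/(0.6745 − (-0.6745)) = 0.473.
μ = 1.308 − (-0.6745)·0.473 = 1.627.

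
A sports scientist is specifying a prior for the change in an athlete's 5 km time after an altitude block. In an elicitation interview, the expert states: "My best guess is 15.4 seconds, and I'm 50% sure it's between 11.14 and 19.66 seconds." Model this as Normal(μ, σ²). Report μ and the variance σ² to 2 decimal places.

A symmetric 50% interval runs μ ± z·σ with z = 0.6745.
Half-width = 4.26, so σ = 4.26/0.6745 = 6.316 and σ² = 39.89.
μ is the stated best guess, 15.40.

μ = 15.40, σ² = 39.89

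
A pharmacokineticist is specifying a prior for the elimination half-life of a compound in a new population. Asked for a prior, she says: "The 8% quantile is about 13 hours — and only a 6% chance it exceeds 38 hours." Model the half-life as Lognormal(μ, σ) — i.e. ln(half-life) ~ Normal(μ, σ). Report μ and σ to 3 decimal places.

μ ≈ 3.074, σ ≈ 0.362

If T ~ Lognormal(μ,σ) then ln T ~ Normal(μ,σ), so the p-quantile of ln T is μ + z_p·σ.
ln(13) = 2.565 and ln(38) = 3.638; z_{0.08} = -1.405, z_{0.94} = 1.555.
σ = (3.638 − 2.565)/(1.555 − (-1.405)) = 0.362.
μ = 2.565 − (-1.405)·0.362 = 3.074.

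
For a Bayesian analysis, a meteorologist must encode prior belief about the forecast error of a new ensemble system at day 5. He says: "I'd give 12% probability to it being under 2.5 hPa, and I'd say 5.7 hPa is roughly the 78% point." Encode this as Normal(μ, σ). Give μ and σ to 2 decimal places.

The p-quantile of Normal(μ,σ) is μ + z_p·σ, with z_{0.12} = -1.175 and z_{0.78} = 0.7722.
Eliminate σ: μ = (z₂·x₁ − z₁·x₂)/(z₂ − z₁) = (0.7722·2.5 − (-1.175)·5.7)/1.947 = 4.43.
Then σ = (x₂ − x₁)/(z₂ − z₁) = (5.7 − 2.5)/1.947 = 1.64.

μ = 4.43, σ = 1.64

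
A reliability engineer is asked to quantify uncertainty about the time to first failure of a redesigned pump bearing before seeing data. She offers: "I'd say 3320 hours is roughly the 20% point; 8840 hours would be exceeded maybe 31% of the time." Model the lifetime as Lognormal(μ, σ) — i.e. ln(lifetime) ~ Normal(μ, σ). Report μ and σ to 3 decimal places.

If T ~ Lognormal(μ,σ) then ln T ~ Normal(μ,σ), so the p-quantile of ln T is μ + z_p·σ.
ln(3320) = 8.108 and ln(8840) = 9.087; z_{0.2} = -0.8416, z_{0.69} = 0.4959.
σ = (9.087 − 8.108)/(0.4959 − (-0.8416)) = 0.732.
μ = 8.108 − (-0.8416)·0.732 = 8.724.

μ ≈ 8.724, σ ≈ 0.732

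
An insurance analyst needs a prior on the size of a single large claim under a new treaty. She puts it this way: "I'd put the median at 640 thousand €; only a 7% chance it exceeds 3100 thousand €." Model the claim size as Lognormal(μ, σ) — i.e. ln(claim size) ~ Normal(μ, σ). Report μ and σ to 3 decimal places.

If T ~ Lognormal(μ,σ) then ln T ~ Normal(μ,σ), so the p-quantile of ln T is μ + z_p·σ.
ln(640) = 6.461 and ln(3100) = 8.039; z_{0.5} = 0, z_{0.93} = 1.476.
σ = (8.039 − 6.461)/(1.476 − (0)) = 1.069.
μ = 6.461 − (0)·1.069 = 6.461.

μ ≈ 6.461, σ ≈ 1.069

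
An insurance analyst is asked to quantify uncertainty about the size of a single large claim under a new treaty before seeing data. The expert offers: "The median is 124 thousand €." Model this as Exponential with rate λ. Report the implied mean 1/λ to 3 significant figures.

mean ≈ 179 thousand €

Exponential median = ln 2 / λ, so λ = ln 2 / 124.0 = 0.00559.
Mean = 1/λ = 179 thousand €.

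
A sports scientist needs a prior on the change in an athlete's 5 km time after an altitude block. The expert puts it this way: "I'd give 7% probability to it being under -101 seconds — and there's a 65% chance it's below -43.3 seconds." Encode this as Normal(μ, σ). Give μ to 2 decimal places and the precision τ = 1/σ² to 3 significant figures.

For Normal(μ,σ), the p-quantile is μ + z_p·σ. Here z_{0.07} = -1.476, z_{0.65} = 0.3853.
So -101 = μ − 1.476σ and -43.3 = μ + 0.3853σ.
Subtracting: σ = (-43.3 − -101)/(0.3853 − (-1.476)) = 31.00.
Then μ = -101 − (-1.476)·31.00 = -55.25.
Precision τ = 1/σ² = 1/31² = 0.00104.

μ = -55.25, τ = 0.00104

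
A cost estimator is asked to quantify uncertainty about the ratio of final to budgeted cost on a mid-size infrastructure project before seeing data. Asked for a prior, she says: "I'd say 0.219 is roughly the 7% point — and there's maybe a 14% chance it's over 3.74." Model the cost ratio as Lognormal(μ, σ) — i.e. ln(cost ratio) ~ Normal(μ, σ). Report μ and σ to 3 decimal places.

If T ~ Lognormal(μ,σ) then ln T ~ Normal(μ,σ), so the p-quantile of ln T is μ + z_p·σ.
ln(0.219) = -1.519 and ln(3.74) = 1.319; z_{0.07} = -1.476, z_{0.86} = 1.08.
σ = (1.319 − -1.519)/(1.08 − (-1.476)) = 1.110.
μ = -1.519 − (-1.476)·1.110 = 0.120.

μ ≈ 0.120, σ ≈ 1.110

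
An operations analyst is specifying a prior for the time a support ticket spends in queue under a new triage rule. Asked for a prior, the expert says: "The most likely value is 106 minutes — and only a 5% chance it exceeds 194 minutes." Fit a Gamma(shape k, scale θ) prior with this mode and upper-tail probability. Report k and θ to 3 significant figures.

k ≈ 8.62, θ ≈ 13.9

Gamma(k,θ) with k>1 has mode (k−1)θ, so θ = 106/(k−1).
Need P(X < 194) = 0.95 with θ tied to k this way. Start at k = 2, θ = 106: P(X<194) ≈ 0.546.
Too low — raise k to concentrate. Iterating converges to k ≈ 8.62.
Then θ = 106/(8.62−1) ≈ 13.9.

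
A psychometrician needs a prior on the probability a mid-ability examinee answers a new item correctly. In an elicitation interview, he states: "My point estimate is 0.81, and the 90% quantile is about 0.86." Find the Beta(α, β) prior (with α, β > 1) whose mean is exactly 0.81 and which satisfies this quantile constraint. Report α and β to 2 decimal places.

With mean 0.81 fixed, write α = 0.81s, β = 0.19s where s = α+β.
Need P(θ < 0.86) = 0.9 under Beta(0.81s, 0.19s). Normal approximation: (q−m)/√(m(1−m)/s) ≈ z_{0.9} = 1.28, so s ≈ 0.81·0.19·(1.28)²/(0.86−0.81)² = 101.1.
At s = 101.1: P(θ<0.86) ≈ 0.908. Adjusting to match 0.9 gives s ≈ 94.50.
So α = 0.81·94.50 ≈ 76.54, β = 0.19·94.50 ≈ 17.95.

α ≈ 76.54, β ≈ 17.95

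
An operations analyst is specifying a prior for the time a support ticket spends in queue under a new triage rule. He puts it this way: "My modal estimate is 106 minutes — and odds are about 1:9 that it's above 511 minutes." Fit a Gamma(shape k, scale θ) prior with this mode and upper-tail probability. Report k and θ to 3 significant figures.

k ≈ 1.72, θ ≈ 147

Gamma(k,θ) with k>1 has mode (k−1)θ, so θ = 106/(k−1).
Need P(X < 511) = 0.9 with θ tied to k this way. Start at k = 2, θ = 106: P(X<511) ≈ 0.953.
Too high — lower k to spread out. Iterating converges to k ≈ 1.72.
Then θ = 106/(1.72−1) ≈ 147.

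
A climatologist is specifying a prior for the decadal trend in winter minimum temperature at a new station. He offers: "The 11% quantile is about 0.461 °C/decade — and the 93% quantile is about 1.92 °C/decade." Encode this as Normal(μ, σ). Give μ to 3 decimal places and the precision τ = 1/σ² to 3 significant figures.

μ = 1.123, τ = 3.43

The p-quantile of Normal(μ,σ) is μ + z_p·σ, with z_{0.11} = -1.227 and z_{0.93} = 1.476.
Eliminate σ: μ = (z₂·x₁ − z₁·x₂)/(z₂ − z₁) = (1.476·0.461 − (-1.227)·1.92)/2.702 = 1.123.
Then σ = (x₂ − x₁)/(z₂ − z₁) = (1.92 − 0.461)/2.702 = 0.540.
Precision τ = 1/σ² = 1/0.5399² = 3.43.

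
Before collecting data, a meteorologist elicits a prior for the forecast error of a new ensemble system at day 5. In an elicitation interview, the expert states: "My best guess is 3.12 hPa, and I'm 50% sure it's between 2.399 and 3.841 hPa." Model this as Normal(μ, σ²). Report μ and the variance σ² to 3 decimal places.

μ = 3.120, σ² = 1.143

A symmetric 50% interval runs μ ± z·σ with z = 0.6745.
Half-width = 0.721, so σ = 0.721/0.6745 = 1.0690 and σ² = 1.143.
μ is the stated best guess, 3.120.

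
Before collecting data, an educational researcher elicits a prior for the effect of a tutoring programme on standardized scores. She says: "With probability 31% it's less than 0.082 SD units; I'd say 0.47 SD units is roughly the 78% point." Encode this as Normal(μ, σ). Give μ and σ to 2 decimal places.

The p-quantile of Normal(μ,σ) is μ + z_p·σ, with z_{0.31} = -0.4959 and z_{0.78} = 0.7722.
Eliminate σ: μ = (z₂·x₁ − z₁·x₂)/(z₂ − z₁) = (0.7722·0.082 − (-0.4959)·0.47)/1.268 = 0.23.
Then σ = (x₂ − x₁)/(z₂ − z₁) = (0.47 − 0.082)/1.268 = 0.31.

μ = 0.23, σ = 0.31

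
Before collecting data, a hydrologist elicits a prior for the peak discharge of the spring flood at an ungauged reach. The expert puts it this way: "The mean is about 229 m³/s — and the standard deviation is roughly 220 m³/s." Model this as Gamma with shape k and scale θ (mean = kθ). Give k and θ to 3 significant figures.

For Gamma(k, scale θ): mean = kθ, variance = kθ², so CV = 1/√k.
CV = SD/mean = 220/229 = 0.9607, hence k = 1/CV² = 1.08.
Then θ = mean/k = 229/1.08 = 211.

k ≈ 1.08, θ ≈ 211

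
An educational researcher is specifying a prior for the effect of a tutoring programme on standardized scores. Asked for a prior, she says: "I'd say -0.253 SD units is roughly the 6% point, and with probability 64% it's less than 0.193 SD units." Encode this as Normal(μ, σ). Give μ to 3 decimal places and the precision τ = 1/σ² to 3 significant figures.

For Normal(μ,σ), the p-quantile is μ + z_p·σ. Here z_{0.06} = -1.555, z_{0.64} = 0.3585.
So -0.253 = μ − 1.555σ and 0.193 = μ + 0.3585σ.
Subtracting: σ = (0.193 − -0.253)/(0.3585 − (-1.555)) = 0.233.
Then μ = -0.253 − (-1.555)·0.233 = 0.109.
Precision τ = 1/σ² = 1/0.2331² = 18.4.

μ = 0.109, τ = 18.4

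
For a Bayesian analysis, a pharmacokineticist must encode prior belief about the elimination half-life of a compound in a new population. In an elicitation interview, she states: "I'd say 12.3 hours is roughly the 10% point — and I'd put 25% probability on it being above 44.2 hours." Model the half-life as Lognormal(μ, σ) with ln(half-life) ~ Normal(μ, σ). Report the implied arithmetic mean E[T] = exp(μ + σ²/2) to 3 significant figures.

If T ~ Lognormal(μ,σ) then ln T ~ Normal(μ,σ), so the p-quantile of ln T is μ + z_p·σ.
ln(12.3) = 2.51 and ln(44.2) = 3.789; z_{0.1} = -1.282, z_{0.75} = 0.6745.
σ = (3.789 − 2.51)/(0.6745 − (-1.282)) = 0.654.
μ = 2.51 − (-1.282)·0.654 = 3.348.
E[T] = exp(μ + σ²/2) = exp(3.348 + 0.2138) = 35.2 hours.

E[T] ≈ 35.2 hours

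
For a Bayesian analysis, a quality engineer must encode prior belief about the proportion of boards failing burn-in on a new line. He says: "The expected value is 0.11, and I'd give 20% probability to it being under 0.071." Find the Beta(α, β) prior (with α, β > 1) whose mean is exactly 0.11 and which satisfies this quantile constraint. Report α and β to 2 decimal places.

α ≈ 5.20, β ≈ 42.05

With mean 0.11 fixed, write α = 0.11s, β = 0.89s where s = α+β.
Need P(θ < 0.071) = 0.2 under Beta(0.11s, 0.89s). Normal approximation: (q−m)/√(m(1−m)/s) ≈ z_{0.2} = -0.842, so s ≈ 0.11·0.89·(-0.842)²/(0.071−0.11)² = 45.6.
At s = 45.6: P(θ<0.071) ≈ 0.206. Adjusting to match 0.2 gives s ≈ 47.25.
So α = 0.11·47.25 ≈ 5.20, β = 0.89·47.25 ≈ 42.05.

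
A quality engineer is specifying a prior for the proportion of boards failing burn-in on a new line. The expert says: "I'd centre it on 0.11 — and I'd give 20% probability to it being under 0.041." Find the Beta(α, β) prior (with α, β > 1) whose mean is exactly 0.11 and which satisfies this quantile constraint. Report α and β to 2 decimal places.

α ≈ 1.56, β ≈ 12.64

With mean 0.11 fixed, write α = 0.11s, β = 0.89s where s = α+β.
Need P(θ < 0.041) = 0.2 under Beta(0.11s, 0.89s). Normal approximation: (q−m)/√(m(1−m)/s) ≈ z_{0.2} = -0.842, so s ≈ 0.11·0.89·(-0.842)²/(0.041−0.11)² = 14.6.
At s = 14.6: P(θ<0.041) ≈ 0.195. Adjusting to match 0.2 gives s ≈ 14.20.
So α = 0.11·14.20 ≈ 1.56, β = 0.89·14.20 ≈ 12.64.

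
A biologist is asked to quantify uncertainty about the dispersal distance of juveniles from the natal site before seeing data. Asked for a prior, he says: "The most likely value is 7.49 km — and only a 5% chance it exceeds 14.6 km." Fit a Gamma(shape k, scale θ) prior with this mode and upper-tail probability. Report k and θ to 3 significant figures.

k ≈ 7.23, θ ≈ 1.2

Gamma(k,θ) with k>1 has mode (k−1)θ, so θ = 7.49/(k−1).
Need P(X < 14.6) = 0.95 with θ tied to k this way. Start at k = 2, θ = 7.49: P(X<14.6) ≈ 0.580.
Too low — raise k to concentrate. Iterating converges to k ≈ 7.23.
Then θ = 7.49/(7.23−1) ≈ 1.2.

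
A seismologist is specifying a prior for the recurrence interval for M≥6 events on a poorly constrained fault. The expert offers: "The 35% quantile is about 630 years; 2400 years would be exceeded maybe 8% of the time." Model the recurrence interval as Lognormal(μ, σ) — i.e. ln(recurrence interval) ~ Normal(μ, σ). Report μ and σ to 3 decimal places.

If T ~ Lognormal(μ,σ) then ln T ~ Normal(μ,σ), so the p-quantile of ln T is μ + z_p·σ.
ln(630) = 6.446 and ln(2400) = 7.783; z_{0.35} = -0.3853, z_{0.92} = 1.405.
σ = (7.783 − 6.446)/(1.405 − (-0.3853)) = 0.747.
μ = 6.446 − (-0.3853)·0.747 = 6.734.

μ ≈ 6.734, σ ≈ 0.747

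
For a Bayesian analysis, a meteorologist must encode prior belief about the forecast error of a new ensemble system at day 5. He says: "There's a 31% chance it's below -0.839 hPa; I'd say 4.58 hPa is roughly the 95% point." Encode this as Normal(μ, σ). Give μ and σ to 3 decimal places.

μ = 0.416, σ = 2.531

For Normal(μ,σ), the p-quantile is μ + z_p·σ. Here z_{0.31} = -0.4959, z_{0.95} = 1.645.
So -0.839 = μ − 0.4959σ and 4.58 = μ + 1.645σ.
Subtracting: σ = (4.58 − -0.839)/(1.645 − (-0.4959)) = 2.531.
Then μ = -0.839 − (-0.4959)·2.531 = 0.416.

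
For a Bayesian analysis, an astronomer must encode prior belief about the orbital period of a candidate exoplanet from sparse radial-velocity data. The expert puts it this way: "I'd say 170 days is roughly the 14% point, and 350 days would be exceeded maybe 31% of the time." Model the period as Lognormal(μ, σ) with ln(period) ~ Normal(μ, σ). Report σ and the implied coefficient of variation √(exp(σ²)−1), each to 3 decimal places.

If T ~ Lognormal(μ,σ) then ln T ~ Normal(μ,σ), so the p-quantile of ln T is μ + z_p·σ.
ln(170) = 5.136 and ln(350) = 5.858; z_{0.14} = -1.08, z_{0.69} = 0.4959.
σ = (5.858 − 5.136)/(0.4959 − (-1.08)) = 0.458.
μ = 5.136 − (-1.08)·0.458 = 5.631.
CV = √(exp(σ²)−1) = √(exp(0.2099)−1) = 0.483.

σ ≈ 0.458, CV ≈ 0.483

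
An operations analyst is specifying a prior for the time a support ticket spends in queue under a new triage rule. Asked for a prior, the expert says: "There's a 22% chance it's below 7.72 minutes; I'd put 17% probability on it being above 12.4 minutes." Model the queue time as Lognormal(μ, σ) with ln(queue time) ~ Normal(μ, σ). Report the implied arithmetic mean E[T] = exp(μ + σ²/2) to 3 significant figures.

If T ~ Lognormal(μ,σ) then ln T ~ Normal(μ,σ), so the p-quantile of ln T is μ + z_p·σ.
ln(7.72) = 2.044 and ln(12.4) = 2.518; z_{0.22} = -0.7722, z_{0.83} = 0.9542.
σ = (2.518 − 2.044)/(0.9542 − (-0.7722)) = 0.274.
μ = 2.044 − (-0.7722)·0.274 = 2.256.
E[T] = exp(μ + σ²/2) = exp(2.256 + 0.0377) = 9.91 minutes.

E[T] ≈ 9.91 minutes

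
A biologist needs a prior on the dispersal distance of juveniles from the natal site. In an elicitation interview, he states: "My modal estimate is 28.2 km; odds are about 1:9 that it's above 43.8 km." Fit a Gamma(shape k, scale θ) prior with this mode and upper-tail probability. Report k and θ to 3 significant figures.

k ≈ 10.6, θ ≈ 2.92

Gamma(k,θ) with k>1 has mode (k−1)θ, so θ = 28.2/(k−1).
Need P(X < 43.8) = 0.9 with θ tied to k this way. Start at k = 2, θ = 28.2: P(X<43.8) ≈ 0.460.
Too low — raise k to concentrate. Iterating converges to k ≈ 10.6.
Then θ = 28.2/(10.6−1) ≈ 2.92.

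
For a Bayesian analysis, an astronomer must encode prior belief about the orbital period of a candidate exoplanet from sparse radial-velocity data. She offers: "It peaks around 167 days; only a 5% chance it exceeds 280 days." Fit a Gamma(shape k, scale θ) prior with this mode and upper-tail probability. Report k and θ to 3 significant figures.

k ≈ 11.5, θ ≈ 16

Gamma(k,θ) with k>1 has mode (k−1)θ, so θ = 167/(k−1).
Need P(X < 280) = 0.95 with θ tied to k this way. Start at k = 2, θ = 167: P(X<280) ≈ 0.499.
Too low — raise k to concentrate. Iterating converges to k ≈ 11.5.
Then θ = 167/(11.5−1) ≈ 16.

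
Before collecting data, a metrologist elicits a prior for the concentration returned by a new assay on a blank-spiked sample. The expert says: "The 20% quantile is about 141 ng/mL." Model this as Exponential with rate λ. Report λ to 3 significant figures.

P(T < 141.0) = 1 − e^(−λ·141.0) = 0.2, so λ = −ln(1−0.2)/141.0 = −ln(0.8)/141.0 = 0.00158.

λ ≈ 0.00158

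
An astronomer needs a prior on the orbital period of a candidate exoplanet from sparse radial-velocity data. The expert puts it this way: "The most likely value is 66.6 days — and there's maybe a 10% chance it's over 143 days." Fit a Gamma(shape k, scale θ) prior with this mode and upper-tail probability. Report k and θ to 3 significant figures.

k ≈ 4.29, θ ≈ 20.2

Gamma(k,θ) with k>1 has mode (k−1)θ, so θ = 66.6/(k−1).
Need P(X < 143) = 0.9 with θ tied to k this way. Start at k = 2, θ = 66.6: P(X<143) ≈ 0.632.
Too low — raise k to concentrate. Iterating converges to k ≈ 4.29.
Then θ = 66.6/(4.29−1) ≈ 20.2.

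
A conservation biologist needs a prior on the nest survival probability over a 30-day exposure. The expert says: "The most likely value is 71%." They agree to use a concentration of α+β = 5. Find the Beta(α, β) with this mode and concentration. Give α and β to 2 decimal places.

α = 3.13, β = 1.87

For α,β > 1 the Beta mode is (α−1)/(α+β−2). With α+β = 5, the mode is (α−1)/3.
Set (α−1)/3 = 0.71 → α = 1 + 0.71·3 = 3.13.
β = 5 − α = 1.87.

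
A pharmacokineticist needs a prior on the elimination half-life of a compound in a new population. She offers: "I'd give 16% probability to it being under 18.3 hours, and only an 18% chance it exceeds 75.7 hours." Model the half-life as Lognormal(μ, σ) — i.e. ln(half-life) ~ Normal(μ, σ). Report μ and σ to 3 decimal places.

If T ~ Lognormal(μ,σ) then ln T ~ Normal(μ,σ), so the p-quantile of ln T is μ + z_p·σ.
ln(18.3) = 2.907 and ln(75.7) = 4.327; z_{0.16} = -0.9945, z_{0.82} = 0.9154.
σ = (4.327 − 2.907)/(0.9154 − (-0.9945)) = 0.743.
μ = 2.907 − (-0.9945)·0.743 = 3.646.

μ ≈ 3.646, σ ≈ 0.743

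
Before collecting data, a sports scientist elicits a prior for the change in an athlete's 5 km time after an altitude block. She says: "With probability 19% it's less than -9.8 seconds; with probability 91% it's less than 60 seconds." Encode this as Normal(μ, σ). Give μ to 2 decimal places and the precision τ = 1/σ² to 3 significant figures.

μ = 17.82, τ = 0.00101

For Normal(μ,σ), the p-quantile is μ + z_p·σ. Here z_{0.19} = -0.8779, z_{0.91} = 1.341.
So -9.8 = μ − 0.8779σ and 60 = μ + 1.341σ.
Subtracting: σ = (60 − -9.8)/(1.341 − (-0.8779)) = 31.46.
Then μ = -9.8 − (-0.8779)·31.46 = 17.82.
Precision τ = 1/σ² = 1/31.46² = 0.00101.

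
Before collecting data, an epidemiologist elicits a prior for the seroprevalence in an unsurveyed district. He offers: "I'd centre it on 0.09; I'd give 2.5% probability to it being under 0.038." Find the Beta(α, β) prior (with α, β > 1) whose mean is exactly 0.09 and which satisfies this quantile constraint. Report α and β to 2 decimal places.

α ≈ 7.19, β ≈ 72.74

With mean 0.09 fixed, write α = 0.09s, β = 0.91s where s = α+β.
Need P(θ < 0.038) = 0.025 under Beta(0.09s, 0.91s). Normal approximation: (q−m)/√(m(1−m)/s) ≈ z_{0.025} = -1.96, so s ≈ 0.09·0.91·(-1.96)²/(0.038−0.09)² = 116.4.
At s = 116.4: P(θ<0.038) ≈ 0.008. Adjusting to match 0.025 gives s ≈ 79.93.
So α = 0.09·79.93 ≈ 7.19, β = 0.91·79.93 ≈ 72.74.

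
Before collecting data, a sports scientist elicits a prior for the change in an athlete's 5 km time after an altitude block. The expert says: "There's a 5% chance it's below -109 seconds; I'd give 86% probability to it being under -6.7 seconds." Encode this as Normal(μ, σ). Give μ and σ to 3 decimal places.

μ = -47.254, σ = 37.539

For Normal(μ,σ), the p-quantile is μ + z_p·σ. Here z_{0.05} = -1.645, z_{0.86} = 1.08.
So -109 = μ − 1.645σ and -6.7 = μ + 1.08σ.
Subtracting: σ = (-6.7 − -109)/(1.08 − (-1.645)) = 37.539.
Then μ = -109 − (-1.645)·37.539 = -47.254.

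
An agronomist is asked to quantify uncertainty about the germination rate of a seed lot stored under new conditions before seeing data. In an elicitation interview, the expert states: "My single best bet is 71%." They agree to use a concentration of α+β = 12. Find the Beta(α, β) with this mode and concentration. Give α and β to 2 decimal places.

α = 8.10, β = 3.90

For α,β > 1 the Beta mode is (α−1)/(α+β−2). With α+β = 12, the mode is (α−1)/10.
Set (α−1)/10 = 0.71 → α = 1 + 0.71·10 = 8.10.
β = 12 − α = 3.90.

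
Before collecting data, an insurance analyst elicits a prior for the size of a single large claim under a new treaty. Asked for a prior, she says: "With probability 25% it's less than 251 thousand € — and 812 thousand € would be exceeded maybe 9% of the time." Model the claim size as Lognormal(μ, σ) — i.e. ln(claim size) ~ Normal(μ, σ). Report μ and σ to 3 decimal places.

μ ≈ 5.918, σ ≈ 0.583

If T ~ Lognormal(μ,σ) then ln T ~ Normal(μ,σ), so the p-quantile of ln T is μ + z_p·σ.
ln(251) = 5.525 and ln(812) = 6.7; z_{0.25} = -0.6745, z_{0.91} = 1.341.
σ = (6.7 − 5.525)/(1.341 − (-0.6745)) = 0.583.
μ = 5.525 − (-0.6745)·0.583 = 5.918.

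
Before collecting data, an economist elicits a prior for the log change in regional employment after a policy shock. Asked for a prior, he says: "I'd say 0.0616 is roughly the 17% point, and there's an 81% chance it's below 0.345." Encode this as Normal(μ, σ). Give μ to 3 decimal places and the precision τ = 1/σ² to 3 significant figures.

For Normal(μ,σ), the p-quantile is μ + z_p·σ. Here z_{0.17} = -0.9542, z_{0.81} = 0.8779.
So 0.0616 = μ − 0.9542σ and 0.345 = μ + 0.8779σ.
Subtracting: σ = (0.345 − 0.0616)/(0.8779 − (-0.9542)) = 0.155.
Then μ = 0.0616 − (-0.9542)·0.155 = 0.209.
Precision τ = 1/σ² = 1/0.1547² = 41.8.

μ = 0.209, τ = 41.8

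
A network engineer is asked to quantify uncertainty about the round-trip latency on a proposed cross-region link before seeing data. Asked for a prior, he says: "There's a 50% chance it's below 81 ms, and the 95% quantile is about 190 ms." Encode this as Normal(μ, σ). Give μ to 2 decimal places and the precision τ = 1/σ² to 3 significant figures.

μ = 81.00, τ = 0.000228

The p-quantile of Normal(μ,σ) is μ + z_p·σ, with z_{0.5} = 0 and z_{0.95} = 1.645.
Eliminate σ: μ = (z₂·x₁ − z₁·x₂)/(z₂ − z₁) = (1.645·81 − (0)·190)/1.645 = 81.00.
Then σ = (x₂ − x₁)/(z₂ − z₁) = (190 − 81)/1.645 = 66.27.
Precision τ = 1/σ² = 1/66.27² = 0.000228.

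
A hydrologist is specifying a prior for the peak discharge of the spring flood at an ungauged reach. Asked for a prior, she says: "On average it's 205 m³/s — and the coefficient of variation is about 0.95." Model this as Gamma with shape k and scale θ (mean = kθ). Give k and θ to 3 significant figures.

For Gamma(k, scale θ): mean = kθ, variance = kθ², so CV = 1/√k.
CV = 0.95, hence k = 1/CV² = 1.11.
Then θ = mean/k = 205/1.11 = 185.

k ≈ 1.11, θ ≈ 185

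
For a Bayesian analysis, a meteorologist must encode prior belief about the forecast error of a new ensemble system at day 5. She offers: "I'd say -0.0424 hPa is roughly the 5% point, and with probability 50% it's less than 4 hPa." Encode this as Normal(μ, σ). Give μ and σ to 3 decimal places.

μ = 4.000, σ = 2.458

For Normal(μ,σ), the p-quantile is μ + z_p·σ. Here z_{0.05} = -1.645, z_{0.5} = 0.
So -0.0424 = μ − 1.645σ and 4 = μ + 0σ.
Subtracting: σ = (4 − -0.0424)/(0 − (-1.645)) = 2.458.
Then μ = -0.0424 − (-1.645)·2.458 = 4.000.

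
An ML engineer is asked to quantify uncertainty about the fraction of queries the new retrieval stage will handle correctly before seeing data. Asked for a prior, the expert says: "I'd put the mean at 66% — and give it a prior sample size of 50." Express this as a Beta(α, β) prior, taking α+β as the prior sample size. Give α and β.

α = 33, β = 17

Under the effective-sample-size interpretation, Beta(α, β) has prior mean α/(α+β) and prior sample size α+β.
So α+β = 50 and α/(α+β) = 0.66, giving α = 0.66·50 = 33 and β = 50 − 33 = 17.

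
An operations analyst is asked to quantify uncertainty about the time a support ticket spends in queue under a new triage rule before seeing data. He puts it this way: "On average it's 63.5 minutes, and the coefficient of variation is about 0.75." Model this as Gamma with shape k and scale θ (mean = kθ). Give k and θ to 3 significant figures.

k ≈ 1.78, θ ≈ 35.7

For Gamma(k, scale θ): mean = kθ, variance = kθ², so CV = 1/√k.
CV = 0.75, hence k = 1/CV² = 1.78.
Then θ = mean/k = 63.5/1.78 = 35.7.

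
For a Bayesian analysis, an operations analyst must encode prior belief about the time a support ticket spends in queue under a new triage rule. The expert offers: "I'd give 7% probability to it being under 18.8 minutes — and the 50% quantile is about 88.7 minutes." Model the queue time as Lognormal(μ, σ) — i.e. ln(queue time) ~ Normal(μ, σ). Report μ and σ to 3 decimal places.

If T ~ Lognormal(μ,σ) then ln T ~ Normal(μ,σ), so the p-quantile of ln T is μ + z_p·σ.
ln(18.8) = 2.934 and ln(88.7) = 4.485; z_{0.07} = -1.476, z_{0.5} = 0.
σ = (4.485 − 2.934)/(0 − (-1.476)) = 1.051.
μ = 2.934 − (-1.476)·1.051 = 4.485.

μ ≈ 4.485, σ ≈ 1.051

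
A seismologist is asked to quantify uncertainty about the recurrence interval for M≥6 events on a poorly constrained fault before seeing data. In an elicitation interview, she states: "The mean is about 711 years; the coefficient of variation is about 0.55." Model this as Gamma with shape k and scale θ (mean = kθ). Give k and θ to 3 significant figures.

k ≈ 3.31, θ ≈ 215

For Gamma(k, scale θ): mean = kθ, variance = kθ², so CV = 1/√k.
CV = 0.55, hence k = 1/CV² = 3.31.
Then θ = mean/k = 711/3.31 = 215.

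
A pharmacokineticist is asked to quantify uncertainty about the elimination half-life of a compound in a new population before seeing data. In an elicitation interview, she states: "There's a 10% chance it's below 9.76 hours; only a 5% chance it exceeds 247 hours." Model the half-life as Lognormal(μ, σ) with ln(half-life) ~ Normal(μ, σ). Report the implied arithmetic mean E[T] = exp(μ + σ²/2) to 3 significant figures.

E[T] ≈ 73.9 hours

If T ~ Lognormal(μ,σ) then ln T ~ Normal(μ,σ), so the p-quantile of ln T is μ + z_p·σ.
ln(9.76) = 2.278 and ln(247) = 5.509; z_{0.1} = -1.282, z_{0.95} = 1.645.
σ = (5.509 − 2.278)/(1.645 − (-1.282)) = 1.104.
μ = 2.278 − (-1.282)·1.104 = 3.693.
E[T] = exp(μ + σ²/2) = exp(3.693 + 0.6095) = 73.9 hours.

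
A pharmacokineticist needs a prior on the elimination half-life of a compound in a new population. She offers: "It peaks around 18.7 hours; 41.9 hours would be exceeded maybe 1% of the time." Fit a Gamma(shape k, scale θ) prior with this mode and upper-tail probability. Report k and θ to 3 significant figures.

Gamma(k,θ) with k>1 has mode (k−1)θ, so θ = 18.7/(k−1).
Need P(X < 41.9) = 0.99 with θ tied to k this way. Start at k = 2, θ = 18.7: P(X<41.9) ≈ 0.655.
Too low — raise k to concentrate. Iterating converges to k ≈ 8.38.
Then θ = 18.7/(8.38−1) ≈ 2.53.

k ≈ 8.38, θ ≈ 2.53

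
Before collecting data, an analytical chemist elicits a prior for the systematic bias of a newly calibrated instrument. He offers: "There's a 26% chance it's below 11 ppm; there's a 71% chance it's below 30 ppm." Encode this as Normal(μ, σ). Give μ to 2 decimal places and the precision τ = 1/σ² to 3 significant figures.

The p-quantile of Normal(μ,σ) is μ + z_p·σ, with z_{0.26} = -0.6433 and z_{0.71} = 0.5534.
Eliminate σ: μ = (z₂·x₁ − z₁·x₂)/(z₂ − z₁) = (0.5534·11 − (-0.6433)·30)/1.197 = 21.21.
Then σ = (x₂ − x₁)/(z₂ − z₁) = (30 − 11)/1.197 = 15.88.
Precision τ = 1/σ² = 1/15.88² = 0.00397.

μ = 21.21, τ = 0.00397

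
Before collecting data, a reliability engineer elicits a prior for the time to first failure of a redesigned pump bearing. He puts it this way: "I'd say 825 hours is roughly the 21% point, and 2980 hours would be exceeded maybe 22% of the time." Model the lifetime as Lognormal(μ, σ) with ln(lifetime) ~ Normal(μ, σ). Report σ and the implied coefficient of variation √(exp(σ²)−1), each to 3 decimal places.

If T ~ Lognormal(μ,σ) then ln T ~ Normal(μ,σ), so the p-quantile of ln T is μ + z_p·σ.
ln(825) = 6.715 and ln(2980) = 8; z_{0.21} = -0.8064, z_{0.78} = 0.7722.
σ = (8 − 6.715)/(0.7722 − (-0.8064)) = 0.814.
μ = 6.715 − (-0.8064)·0.814 = 7.371.
CV = √(exp(σ²)−1) = √(exp(0.6619)−1) = 0.969.

σ ≈ 0.814, CV ≈ 0.969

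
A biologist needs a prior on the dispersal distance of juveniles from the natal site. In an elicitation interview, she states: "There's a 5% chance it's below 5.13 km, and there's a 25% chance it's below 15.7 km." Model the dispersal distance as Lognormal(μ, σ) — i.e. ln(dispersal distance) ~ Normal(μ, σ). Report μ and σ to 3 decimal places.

μ ≈ 3.531, σ ≈ 1.153

If T ~ Lognormal(μ,σ) then ln T ~ Normal(μ,σ), so the p-quantile of ln T is μ + z_p·σ.
ln(5.13) = 1.635 and ln(15.7) = 2.754; z_{0.05} = -1.645, z_{0.25} = -0.6745.
σ = (2.754 − 1.635)/(-0.6745 − (-1.645)) = 1.153.
μ = 1.635 − (-1.645)·1.153 = 3.531.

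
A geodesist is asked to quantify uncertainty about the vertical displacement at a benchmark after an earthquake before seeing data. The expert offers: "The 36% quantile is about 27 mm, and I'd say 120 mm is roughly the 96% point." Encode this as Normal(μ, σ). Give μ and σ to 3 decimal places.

μ = 42.806, σ = 44.094

For Normal(μ,σ), the p-quantile is μ + z_p·σ. Here z_{0.36} = -0.3585, z_{0.96} = 1.751.
So 27 = μ − 0.3585σ and 120 = μ + 1.751σ.
Subtracting: σ = (120 − 27)/(1.751 − (-0.3585)) = 44.094.
Then μ = 27 − (-0.3585)·44.094 = 42.806.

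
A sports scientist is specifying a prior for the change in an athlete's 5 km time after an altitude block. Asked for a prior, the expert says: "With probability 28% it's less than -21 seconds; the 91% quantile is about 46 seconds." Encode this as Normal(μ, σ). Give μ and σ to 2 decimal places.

μ = -0.70, σ = 34.83

For Normal(μ,σ), the p-quantile is μ + z_p·σ. Here z_{0.28} = -0.5828, z_{0.91} = 1.341.
So -21 = μ − 0.5828σ and 46 = μ + 1.341σ.
Subtracting: σ = (46 − -21)/(1.341 − (-0.5828)) = 34.83.
Then μ = -21 − (-0.5828)·34.83 = -0.70.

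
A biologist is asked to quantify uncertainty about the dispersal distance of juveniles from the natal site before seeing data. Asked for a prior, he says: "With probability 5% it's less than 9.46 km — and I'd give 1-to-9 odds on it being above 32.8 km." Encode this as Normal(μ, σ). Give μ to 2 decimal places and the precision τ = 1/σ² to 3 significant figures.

For Normal(μ,σ), the p-quantile is μ + z_p·σ. Here z_{0.05} = -1.645, z_{0.9} = 1.282.
So 9.46 = μ − 1.645σ and 32.8 = μ + 1.282σ.
Subtracting: σ = (32.8 − 9.46)/(1.282 − (-1.645)) = 7.98.
Then μ = 9.46 − (-1.645)·7.98 = 22.58.
Precision τ = 1/σ² = 1/7.976² = 0.0157.

μ = 22.58, τ = 0.0157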